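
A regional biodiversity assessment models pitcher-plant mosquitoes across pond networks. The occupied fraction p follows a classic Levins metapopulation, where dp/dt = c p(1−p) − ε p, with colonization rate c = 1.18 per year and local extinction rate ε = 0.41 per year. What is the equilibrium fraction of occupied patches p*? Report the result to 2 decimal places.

0.65

Setting dp/dt = 0 and dividing through by p* gives c·(1−p*) = ε.
So p* = 1 − ε/c = 1 − 0.41/1.18 = 1 − 0.3475 = 0.6525.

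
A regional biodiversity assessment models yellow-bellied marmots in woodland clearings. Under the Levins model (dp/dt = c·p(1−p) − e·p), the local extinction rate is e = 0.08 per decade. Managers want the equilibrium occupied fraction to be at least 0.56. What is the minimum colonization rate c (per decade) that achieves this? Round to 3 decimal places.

0.182

p* = 1 − e/c ≥ 0.56 requires e/c ≤ 0.4400, i.e. c ≥ e/0.4400.
c_min = 0.08/0.4400 = 0.1818.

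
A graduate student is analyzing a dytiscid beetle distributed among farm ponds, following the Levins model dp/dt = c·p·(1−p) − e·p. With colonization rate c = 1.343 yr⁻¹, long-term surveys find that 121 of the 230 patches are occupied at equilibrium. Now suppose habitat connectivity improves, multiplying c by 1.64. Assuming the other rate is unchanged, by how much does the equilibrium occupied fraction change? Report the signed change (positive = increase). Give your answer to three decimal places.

Observed p* = 121/230 = 0.52609.
Balance c(1−p*) = e gives e = 1.343×(1 − 0.52609) = 0.63646.
New p* = 1 − e/c = 1 − 0.63646/2.20252 = 0.71103.
Δp* = 0.71103 − 0.52609 = +0.18494.

0.185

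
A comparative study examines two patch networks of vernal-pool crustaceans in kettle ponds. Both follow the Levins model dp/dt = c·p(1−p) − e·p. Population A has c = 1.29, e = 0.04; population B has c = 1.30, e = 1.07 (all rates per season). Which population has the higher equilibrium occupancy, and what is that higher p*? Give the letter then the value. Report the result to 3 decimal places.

A: p*_A = 1 − 0.04/1.29 = 0.9690.
B: p*_B = 1 − 1.07/1.30 = 0.1769.
A is higher at 0.9690.

A, 0.969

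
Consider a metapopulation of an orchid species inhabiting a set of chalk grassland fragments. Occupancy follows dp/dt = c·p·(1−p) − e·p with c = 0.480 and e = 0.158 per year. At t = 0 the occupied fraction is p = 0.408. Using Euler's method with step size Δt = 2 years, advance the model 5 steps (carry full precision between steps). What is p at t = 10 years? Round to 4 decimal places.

Update rule: p ← p + [c·p·(1−p) − e·p]·Δt with Δt = 2.
t = 2: p = 0.40800 + (+0.10295) = 0.51095
t = 4: p = 0.51095 + (+0.07843) = 0.58937
t = 6: p = 0.58937 + (+0.04609) = 0.63546
t = 8: p = 0.63546 + (+0.02158) = 0.65704
t = 10: p = 0.65704 + (+0.00870) = 0.66574

0.6657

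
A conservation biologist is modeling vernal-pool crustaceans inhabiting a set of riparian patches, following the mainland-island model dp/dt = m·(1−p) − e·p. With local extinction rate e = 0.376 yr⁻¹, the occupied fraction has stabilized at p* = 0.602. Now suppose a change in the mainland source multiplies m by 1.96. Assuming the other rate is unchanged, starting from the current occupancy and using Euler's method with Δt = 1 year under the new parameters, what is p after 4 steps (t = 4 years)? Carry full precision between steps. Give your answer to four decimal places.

Balance m(1−p*) = e·p* gives m = e·p*/(1−p*) = 0.376×0.60200/0.39800 = 0.56872.
Starting from p₀ = 0.60200; update p ← p + (dp/dt)·Δt with the new parameters.
step 1: Δp = +0.21730, p = 0.81930
step 2: Δp = -0.10663, p = 0.71267
step 3: Δp = +0.05232, p = 0.76499
step 4: Δp = -0.02567, p = 0.73932

0.7393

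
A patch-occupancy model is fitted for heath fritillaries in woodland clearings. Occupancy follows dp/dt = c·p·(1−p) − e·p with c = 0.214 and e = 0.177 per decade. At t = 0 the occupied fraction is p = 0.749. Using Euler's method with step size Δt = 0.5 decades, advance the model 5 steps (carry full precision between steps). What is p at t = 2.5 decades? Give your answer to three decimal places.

0.570

Update rule: p ← p + [c·p·(1−p) − e·p]·Δt with Δt = 0.5.
p: 0.74900 → 0.70283  (Δp = -0.04617)
p: 0.70283 → 0.66298  (Δp = -0.03985)
p: 0.66298 → 0.62821  (Δp = -0.03477)
p: 0.62821 → 0.59761  (Δp = -0.03061)
p: 0.59761 → 0.57045  (Δp = -0.02716)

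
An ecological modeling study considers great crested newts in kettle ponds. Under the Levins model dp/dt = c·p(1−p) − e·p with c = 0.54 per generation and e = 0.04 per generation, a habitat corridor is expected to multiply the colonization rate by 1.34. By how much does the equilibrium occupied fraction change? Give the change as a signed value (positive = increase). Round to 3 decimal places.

Before: p* = 1 − 0.04/0.54 = 0.9259.
After the change, c = 0.7236, e = 0.04, so p* = 1 − 0.04/0.7236 = 0.9447.
Δp* = 0.9447 − 0.9259 = +0.0188.

0.019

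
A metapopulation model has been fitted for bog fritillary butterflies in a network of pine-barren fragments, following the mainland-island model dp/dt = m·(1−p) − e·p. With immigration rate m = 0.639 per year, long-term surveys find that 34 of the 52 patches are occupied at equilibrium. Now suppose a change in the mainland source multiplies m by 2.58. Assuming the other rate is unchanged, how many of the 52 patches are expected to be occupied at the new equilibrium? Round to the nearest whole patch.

Observed p* = 34/52 = 0.65385.
Balance m(1−p*) = e·p* gives e = m(1−p*)/p* = 0.639×0.34615/0.65385 = 0.33829.
New p* = m/(m+e) = 1.64862/(1.64862+0.33829) = 0.82974.
Expected occupied = 52 × 0.82974 = 43.15 ≈ 43.

43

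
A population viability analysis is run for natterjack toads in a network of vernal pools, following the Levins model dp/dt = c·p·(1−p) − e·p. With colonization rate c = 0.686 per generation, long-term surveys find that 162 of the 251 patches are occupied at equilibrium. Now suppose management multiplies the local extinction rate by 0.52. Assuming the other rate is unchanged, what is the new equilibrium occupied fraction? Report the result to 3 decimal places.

0.816

Observed p* = 162/251 = 0.64542.
Balance c(1−p*) = e gives e = 0.686×(1 − 0.64542) = 0.24324.
New p* = 1 − e/c = 1 − 0.12648/0.68600 = 0.81563.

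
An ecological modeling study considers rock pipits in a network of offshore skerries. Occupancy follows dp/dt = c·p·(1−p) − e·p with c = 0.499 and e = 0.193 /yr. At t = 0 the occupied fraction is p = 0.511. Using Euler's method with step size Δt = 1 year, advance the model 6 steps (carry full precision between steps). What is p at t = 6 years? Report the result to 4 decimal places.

0.5989

Update rule: p ← p + [c·p·(1−p) − e·p]·Δt with Δt = 1.
p: 0.51100 → 0.53707  (Δp = +0.02607)
p: 0.53707 → 0.55748  (Δp = +0.02041)
p: 0.55748 → 0.57299  (Δp = +0.01551)
p: 0.57299 → 0.58449  (Δp = +0.01151)
p: 0.58449 → 0.59287  (Δp = +0.00838)
p: 0.59287 → 0.59889  (Δp = +0.00602)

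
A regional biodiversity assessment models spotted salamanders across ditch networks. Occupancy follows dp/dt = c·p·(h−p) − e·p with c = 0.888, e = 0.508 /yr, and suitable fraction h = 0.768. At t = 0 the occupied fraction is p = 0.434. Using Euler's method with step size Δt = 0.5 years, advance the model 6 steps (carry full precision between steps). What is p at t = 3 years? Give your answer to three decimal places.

Update rule: p ← p + [c·p·(h−p) − e·p]·Δt with Δt = 0.5.
t = 0.5: p = 0.43400 + (-0.04588) = 0.38812
t = 1: p = 0.38812 + (-0.03312) = 0.35500
t = 1.5: p = 0.35500 + (-0.02507) = 0.32993
t = 2: p = 0.32993 + (-0.01963) = 0.31030
t = 2.5: p = 0.31030 + (-0.01576) = 0.29454
t = 3: p = 0.29454 + (-0.01290) = 0.28165

0.282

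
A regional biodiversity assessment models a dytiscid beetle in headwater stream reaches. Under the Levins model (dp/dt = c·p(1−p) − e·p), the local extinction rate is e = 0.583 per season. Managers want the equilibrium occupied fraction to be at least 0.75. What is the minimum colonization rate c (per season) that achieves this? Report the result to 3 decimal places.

2.332

p* = 1 − e/c ≥ 0.75 requires e/c ≤ 0.2500, i.e. c ≥ e/0.2500.
c_min = 0.583/0.2500 = 2.3320.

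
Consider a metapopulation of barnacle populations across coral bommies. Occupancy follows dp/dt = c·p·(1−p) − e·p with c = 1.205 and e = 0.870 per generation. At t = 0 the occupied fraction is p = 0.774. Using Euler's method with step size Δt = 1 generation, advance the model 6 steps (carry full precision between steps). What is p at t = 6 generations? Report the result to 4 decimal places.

0.2817

Update rule: p ← p + [c·p·(1−p) − e·p]·Δt with Δt = 1.
step 1: Δp = -0.46260, p = 0.31140
step 2: Δp = -0.01253, p = 0.29887
step 3: Δp = -0.00751, p = 0.29136
step 4: Δp = -0.00469, p = 0.28667
step 5: Δp = -0.00299, p = 0.28368
step 6: Δp = -0.00194, p = 0.28174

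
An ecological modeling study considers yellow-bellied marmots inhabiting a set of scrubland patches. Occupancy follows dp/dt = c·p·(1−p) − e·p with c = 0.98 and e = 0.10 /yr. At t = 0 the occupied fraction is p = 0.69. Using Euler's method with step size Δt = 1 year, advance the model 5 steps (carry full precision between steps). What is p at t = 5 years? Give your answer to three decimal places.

0.898

Update rule: p ← p + [c·p·(1−p) − e·p]·Δt with Δt = 1.
  1  |  dp/dt·Δt = +0.140622  |  p_1 = 0.830622
  2  |  dp/dt·Δt = +0.054813  |  p_2 = 0.885435
  3  |  dp/dt·Δt = +0.010867  |  p_3 = 0.896303
  4  |  dp/dt·Δt = +0.001455  |  p_4 = 0.897758
  5  |  dp/dt·Δt = +0.000177  |  p_5 = 0.897935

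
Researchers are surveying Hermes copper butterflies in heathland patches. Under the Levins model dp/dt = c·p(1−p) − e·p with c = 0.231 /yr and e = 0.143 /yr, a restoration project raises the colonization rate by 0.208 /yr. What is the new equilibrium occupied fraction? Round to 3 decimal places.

0.674

Before: p* = 1 − 0.143/0.231 = 0.3810.
After the change, c = 0.439, e = 0.143, so p* = 1 − 0.143/0.439 = 0.6743.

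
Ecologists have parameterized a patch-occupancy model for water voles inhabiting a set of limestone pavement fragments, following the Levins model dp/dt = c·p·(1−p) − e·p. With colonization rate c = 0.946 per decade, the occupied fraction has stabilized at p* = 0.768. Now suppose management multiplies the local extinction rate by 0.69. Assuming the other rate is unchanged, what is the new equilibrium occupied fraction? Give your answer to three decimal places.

Balance c(1−p*) = e gives e = 0.946×(1 − 0.76800) = 0.21947.
New p* = 1 − e/c = 1 − 0.15143/0.94600 = 0.83993.

0.840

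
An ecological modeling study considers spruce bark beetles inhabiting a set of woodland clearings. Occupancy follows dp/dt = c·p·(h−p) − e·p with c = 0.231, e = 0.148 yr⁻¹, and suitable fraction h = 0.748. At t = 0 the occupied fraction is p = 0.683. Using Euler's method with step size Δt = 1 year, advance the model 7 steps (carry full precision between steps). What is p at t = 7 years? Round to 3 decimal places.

Update rule: p ← p + [c·p·(h−p) − e·p]·Δt with Δt = 1.
step 1: Δp = -0.09083, p = 0.59217
step 2: Δp = -0.06633, p = 0.52585
step 3: Δp = -0.05084, p = 0.47501
step 4: Δp = -0.04035, p = 0.43466
step 5: Δp = -0.03287, p = 0.40179
step 6: Δp = -0.02733, p = 0.37446
step 7: Δp = -0.02311, p = 0.35135

0.351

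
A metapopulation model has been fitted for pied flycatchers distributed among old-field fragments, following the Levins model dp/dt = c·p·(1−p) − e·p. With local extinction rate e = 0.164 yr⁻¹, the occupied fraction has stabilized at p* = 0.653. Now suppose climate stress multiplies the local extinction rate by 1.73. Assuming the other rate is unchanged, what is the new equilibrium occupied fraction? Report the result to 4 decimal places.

Balance c(1−p*) = e gives c = e/(1 − 0.65300) = 0.164/0.34700 = 0.47262.
New p* = 1 − e/c = 1 − 0.28372/0.47262 = 0.39969.

0.3997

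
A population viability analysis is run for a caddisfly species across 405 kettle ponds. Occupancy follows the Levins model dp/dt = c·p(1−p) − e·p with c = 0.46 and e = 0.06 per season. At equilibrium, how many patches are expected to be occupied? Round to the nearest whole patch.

352

p* = 1 − e/c = 1 − 0.06/0.46 = 0.8696.
Expected occupied patches = N × p* = 405 × 0.8696 = 352.17 ≈ 352.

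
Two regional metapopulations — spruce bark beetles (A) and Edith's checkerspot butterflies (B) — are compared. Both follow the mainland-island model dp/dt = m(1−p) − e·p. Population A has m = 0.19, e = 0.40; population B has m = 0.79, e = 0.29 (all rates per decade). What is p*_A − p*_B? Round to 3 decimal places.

-0.409

A: p*_A = m/(m+e) = 0.19/0.5900 = 0.3220.
B: p*_B = 0.79/1.0800 = 0.7315.
p*_A − p*_B = 0.3220 − 0.7315 = -0.4094.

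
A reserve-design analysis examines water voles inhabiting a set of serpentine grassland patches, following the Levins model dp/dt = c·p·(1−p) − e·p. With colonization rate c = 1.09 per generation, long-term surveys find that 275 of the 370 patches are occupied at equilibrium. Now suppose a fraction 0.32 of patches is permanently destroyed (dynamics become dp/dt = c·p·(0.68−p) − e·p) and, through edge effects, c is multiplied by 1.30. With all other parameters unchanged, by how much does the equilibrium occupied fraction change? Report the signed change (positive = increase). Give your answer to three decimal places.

-0.261

Observed p* = 275/370 = 0.74324.
Balance c(1−p*) = e gives e = 1.09×(1 − 0.74324) = 0.27987.
New p* = 0.68 − e/c = 0.68 − 0.27987/1.41700 = 0.48249.
Δp* = 0.48249 − 0.74324 = -0.26075.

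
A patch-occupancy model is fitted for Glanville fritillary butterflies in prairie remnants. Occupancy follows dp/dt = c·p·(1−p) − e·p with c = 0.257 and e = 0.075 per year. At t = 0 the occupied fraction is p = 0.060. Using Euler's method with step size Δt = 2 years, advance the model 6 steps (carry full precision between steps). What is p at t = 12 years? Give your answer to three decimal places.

Update rule: p ← p + [c·p·(1−p) − e·p]·Δt with Δt = 2.
p: 0.06000 → 0.07999  (Δp = +0.01999)
p: 0.07999 → 0.10582  (Δp = +0.02583)
p: 0.10582 → 0.13858  (Δp = +0.03276)
p: 0.13858 → 0.17915  (Δp = +0.04057)
p: 0.17915 → 0.22787  (Δp = +0.04871)
p: 0.22787 → 0.28412  (Δp = +0.05625)

0.284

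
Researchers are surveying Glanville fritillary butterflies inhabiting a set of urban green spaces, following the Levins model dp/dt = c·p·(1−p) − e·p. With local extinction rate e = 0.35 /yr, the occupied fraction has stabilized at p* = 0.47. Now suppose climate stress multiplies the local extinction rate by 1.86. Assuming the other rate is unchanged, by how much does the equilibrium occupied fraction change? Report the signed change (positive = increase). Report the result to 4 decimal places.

-0.4558

Balance c(1−p*) = e gives c = e/(1 − 0.47000) = 0.35/0.53000 = 0.66038.
New p* = 1 − e/c = 1 − 0.65100/0.66038 = 0.01420.
Δp* = 0.01420 − 0.47000 = -0.45580.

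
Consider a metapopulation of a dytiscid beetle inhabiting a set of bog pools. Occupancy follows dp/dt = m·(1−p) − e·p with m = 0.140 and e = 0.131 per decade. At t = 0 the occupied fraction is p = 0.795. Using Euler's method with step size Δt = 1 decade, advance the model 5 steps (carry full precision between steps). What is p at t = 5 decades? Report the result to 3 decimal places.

Update rule: p ← p + [m·(1−p) − e·p]·Δt with Δt = 1.
p: 0.79500 → 0.71956  (Δp = -0.07545)
p: 0.71956 → 0.66456  (Δp = -0.05500)
p: 0.66456 → 0.62446  (Δp = -0.04009)
p: 0.62446 → 0.59523  (Δp = -0.02923)
p: 0.59523 → 0.57392  (Δp = -0.02131)

0.574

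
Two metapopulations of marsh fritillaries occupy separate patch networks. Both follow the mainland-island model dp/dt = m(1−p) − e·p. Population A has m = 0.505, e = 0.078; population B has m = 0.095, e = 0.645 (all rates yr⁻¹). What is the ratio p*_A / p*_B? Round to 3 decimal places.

6.747

A: p*_A = m/(m+e) = 0.505/0.5830 = 0.8662.
B: p*_B = 0.095/0.7400 = 0.1284.
p*_A / p*_B = 0.8662/0.1284 = 6.7473.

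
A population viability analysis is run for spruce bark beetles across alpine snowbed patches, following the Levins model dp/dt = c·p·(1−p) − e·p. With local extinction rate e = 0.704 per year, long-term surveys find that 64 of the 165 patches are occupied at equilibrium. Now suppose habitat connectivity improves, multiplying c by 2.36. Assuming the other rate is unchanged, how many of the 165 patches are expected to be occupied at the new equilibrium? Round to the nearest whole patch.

122

Observed p* = 64/165 = 0.38788.
Balance c(1−p*) = e gives c = e/(1 − 0.38788) = 0.704/0.61212 = 1.15010.
New p* = 1 − e/c = 1 − 0.70400/2.71424 = 0.74063.
Expected occupied = 165 × 0.74063 = 122.20 ≈ 122.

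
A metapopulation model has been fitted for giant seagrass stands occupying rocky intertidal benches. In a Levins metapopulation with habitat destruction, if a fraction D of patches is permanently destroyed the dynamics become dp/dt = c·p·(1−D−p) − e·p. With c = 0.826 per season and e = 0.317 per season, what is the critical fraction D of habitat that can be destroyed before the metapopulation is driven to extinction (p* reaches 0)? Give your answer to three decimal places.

0.616

The nontrivial equilibrium is p* = (1−D) − e/c; extinction occurs when this hits zero.
So D_crit = 1 − e/c = 1 − 0.317/0.826 = 1 − 0.3838 = 0.6162.
This equals the undisturbed p*, a classic result of Lande's extension.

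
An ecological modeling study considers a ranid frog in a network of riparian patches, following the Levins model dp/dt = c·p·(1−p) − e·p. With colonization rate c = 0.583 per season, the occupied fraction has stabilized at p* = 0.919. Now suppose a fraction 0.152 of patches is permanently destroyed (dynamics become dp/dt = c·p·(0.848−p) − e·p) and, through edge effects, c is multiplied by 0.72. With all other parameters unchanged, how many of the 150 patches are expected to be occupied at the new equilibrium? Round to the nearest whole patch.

110

Balance c(1−p*) = e gives e = 0.583×(1 − 0.91900) = 0.04722.
New p* = 0.848 − e/c = 0.848 − 0.04722/0.41976 = 0.73551.
Expected occupied = 150 × 0.73551 = 110.33 ≈ 110.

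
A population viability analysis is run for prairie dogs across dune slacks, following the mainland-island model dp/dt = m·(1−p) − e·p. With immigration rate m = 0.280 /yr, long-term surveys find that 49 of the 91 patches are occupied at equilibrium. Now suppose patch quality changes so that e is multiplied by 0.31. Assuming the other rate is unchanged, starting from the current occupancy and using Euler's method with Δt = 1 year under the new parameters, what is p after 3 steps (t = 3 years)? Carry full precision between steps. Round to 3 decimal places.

0.722

Observed p* = 49/91 = 0.53846.
Balance m(1−p*) = e·p* gives e = m(1−p*)/p* = 0.280×0.46154/0.53846 = 0.24000.
Starting from p₀ = 0.53846; update p ← p + (dp/dt)·Δt with the new parameters.
p: 0.53846 → 0.62763  (Δp = +0.08917)
p: 0.62763 → 0.68520  (Δp = +0.05757)
p: 0.68520 → 0.72236  (Δp = +0.03717)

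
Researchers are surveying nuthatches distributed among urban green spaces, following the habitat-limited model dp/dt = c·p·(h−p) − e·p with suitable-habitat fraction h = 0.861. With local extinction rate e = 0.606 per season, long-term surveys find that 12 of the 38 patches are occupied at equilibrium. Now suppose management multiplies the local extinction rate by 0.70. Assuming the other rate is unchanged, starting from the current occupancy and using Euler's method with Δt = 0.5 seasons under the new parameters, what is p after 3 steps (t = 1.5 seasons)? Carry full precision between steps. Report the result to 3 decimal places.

Observed p* = 12/38 = 0.31579.
Balance c(h−p*) = e gives c = e/(0.861 − 0.31579) = 0.606/0.54521 = 1.11150.
Starting from p₀ = 0.31579; update p ← p + (dp/dt)·Δt with the new parameters.
t = 0.5: p = 0.31579 + (+0.02871) = 0.34449
t = 1: p = 0.34449 + (+0.02582) = 0.37031
t = 1.5: p = 0.37031 + (+0.02244) = 0.39275

0.393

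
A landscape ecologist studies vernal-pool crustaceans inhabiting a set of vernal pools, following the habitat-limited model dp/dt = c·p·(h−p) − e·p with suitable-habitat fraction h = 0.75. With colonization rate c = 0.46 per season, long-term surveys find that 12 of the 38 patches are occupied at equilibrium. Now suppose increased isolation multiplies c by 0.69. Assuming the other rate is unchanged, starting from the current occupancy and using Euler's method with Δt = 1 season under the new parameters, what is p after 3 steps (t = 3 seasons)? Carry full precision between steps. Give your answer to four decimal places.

Observed p* = 12/38 = 0.31579.
Balance c(h−p*) = e gives e = 0.46×(0.75 − 0.31579) = 0.19974.
Starting from p₀ = 0.31579; update p ← p + (dp/dt)·Δt with the new parameters.
t = 1: p = 0.31579 + (-0.01955) = 0.29624
t = 2: p = 0.29624 + (-0.01650) = 0.27973
t = 3: p = 0.27973 + (-0.01412) = 0.26561

0.2656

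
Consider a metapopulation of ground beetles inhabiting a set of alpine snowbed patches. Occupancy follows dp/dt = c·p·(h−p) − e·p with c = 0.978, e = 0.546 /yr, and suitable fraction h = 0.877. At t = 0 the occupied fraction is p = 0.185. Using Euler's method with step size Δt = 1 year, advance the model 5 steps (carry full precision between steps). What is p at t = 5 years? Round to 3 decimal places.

0.281

Update rule: p ← p + [c·p·(h−p) − e·p]·Δt with Δt = 1.
  1  |  dp/dt·Δt = +0.024194  |  p_1 = 0.209194
  2  |  dp/dt·Δt = +0.022408  |  p_2 = 0.231601
  3  |  dp/dt·Δt = +0.019732  |  p_3 = 0.251334
  4  |  dp/dt·Δt = +0.016563  |  p_4 = 0.267897
  5  |  dp/dt·Δt = +0.013315  |  p_5 = 0.281212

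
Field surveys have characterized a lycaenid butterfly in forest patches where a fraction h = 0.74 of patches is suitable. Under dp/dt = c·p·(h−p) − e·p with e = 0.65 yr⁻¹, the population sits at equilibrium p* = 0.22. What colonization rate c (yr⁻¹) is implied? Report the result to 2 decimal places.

At equilibrium c(h−p*) = e, so c = e/(h−p*).
c = 0.65/(0.74 − 0.22) = 0.65/0.5200 = 1.2500.

1.25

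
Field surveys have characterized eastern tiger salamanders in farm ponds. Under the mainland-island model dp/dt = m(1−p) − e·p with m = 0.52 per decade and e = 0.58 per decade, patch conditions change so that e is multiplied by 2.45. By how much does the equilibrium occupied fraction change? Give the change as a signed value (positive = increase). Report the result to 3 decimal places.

Before: p* = 0.52/(0.52+0.58) = 0.4727.
After: m = 0.52, e = 1.421; p* = 0.52/1.9410 = 0.2679.
Δp* = 0.2679 − 0.4727 = -0.2048.

-0.205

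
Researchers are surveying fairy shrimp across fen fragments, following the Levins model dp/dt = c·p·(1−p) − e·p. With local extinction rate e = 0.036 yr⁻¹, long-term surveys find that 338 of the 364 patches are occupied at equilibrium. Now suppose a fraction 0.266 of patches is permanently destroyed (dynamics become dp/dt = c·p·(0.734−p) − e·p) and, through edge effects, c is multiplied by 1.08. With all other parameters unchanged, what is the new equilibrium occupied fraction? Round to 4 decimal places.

0.6679

Observed p* = 338/364 = 0.92857.
Balance c(1−p*) = e gives c = e/(1 − 0.92857) = 0.036/0.07143 = 0.50399.
New p* = 0.734 − e/c = 0.734 − 0.03600/0.54431 = 0.66786.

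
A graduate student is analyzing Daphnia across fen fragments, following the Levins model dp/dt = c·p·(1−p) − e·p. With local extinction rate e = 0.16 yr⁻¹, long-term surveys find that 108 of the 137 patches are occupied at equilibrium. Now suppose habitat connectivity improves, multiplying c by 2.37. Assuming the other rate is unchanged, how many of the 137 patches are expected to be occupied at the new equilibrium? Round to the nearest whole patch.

125

Observed p* = 108/137 = 0.78832.
Balance c(1−p*) = e gives c = e/(1 − 0.78832) = 0.16/0.21168 = 0.75586.
New p* = 1 − e/c = 1 − 0.16000/1.79139 = 0.91068.
Expected occupied = 137 × 0.91068 = 124.76 ≈ 125.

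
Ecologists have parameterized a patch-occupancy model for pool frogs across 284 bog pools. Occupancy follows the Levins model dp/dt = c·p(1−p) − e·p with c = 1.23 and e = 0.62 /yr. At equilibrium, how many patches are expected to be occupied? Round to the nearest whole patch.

p* = 1 − e/c = 1 − 0.62/1.23 = 0.4959.
Expected occupied patches = N × p* = 284 × 0.4959 = 140.85 ≈ 141.

141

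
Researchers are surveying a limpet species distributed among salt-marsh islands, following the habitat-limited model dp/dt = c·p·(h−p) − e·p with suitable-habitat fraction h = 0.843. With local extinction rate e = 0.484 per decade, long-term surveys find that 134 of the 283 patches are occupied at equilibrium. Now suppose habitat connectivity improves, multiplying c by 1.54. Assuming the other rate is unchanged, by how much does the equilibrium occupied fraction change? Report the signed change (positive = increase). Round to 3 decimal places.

0.130

Observed p* = 134/283 = 0.47350.
Balance c(h−p*) = e gives c = e/(0.843 − 0.47350) = 0.484/0.36950 = 1.30988.
New p* = 0.843 − e/c = 0.843 − 0.48400/2.01722 = 0.60307.
Δp* = 0.60307 − 0.47350 = +0.12957.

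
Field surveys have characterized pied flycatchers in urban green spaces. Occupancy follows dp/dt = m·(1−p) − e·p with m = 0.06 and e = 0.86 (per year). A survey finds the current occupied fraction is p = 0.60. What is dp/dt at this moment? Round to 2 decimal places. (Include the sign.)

Colonization term: m·(1−p) = 0.06×0.4000 = 0.02400.
Extinction term: e·p = 0.51600.
dp/dt = 0.02400 − 0.51600 = -0.49200.

-0.49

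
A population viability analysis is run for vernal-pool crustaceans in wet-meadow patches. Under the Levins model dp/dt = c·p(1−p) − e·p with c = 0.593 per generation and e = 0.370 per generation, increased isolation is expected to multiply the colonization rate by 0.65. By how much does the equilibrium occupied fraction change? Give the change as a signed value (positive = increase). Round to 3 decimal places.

-0.336

Before: p* = 1 − 0.370/0.593 = 0.3761.
After the change, c = 0.38545, e = 0.37, so p* = 1 − 0.37/0.38545 = 0.0401.
Δp* = 0.0401 − 0.3761 = -0.3360.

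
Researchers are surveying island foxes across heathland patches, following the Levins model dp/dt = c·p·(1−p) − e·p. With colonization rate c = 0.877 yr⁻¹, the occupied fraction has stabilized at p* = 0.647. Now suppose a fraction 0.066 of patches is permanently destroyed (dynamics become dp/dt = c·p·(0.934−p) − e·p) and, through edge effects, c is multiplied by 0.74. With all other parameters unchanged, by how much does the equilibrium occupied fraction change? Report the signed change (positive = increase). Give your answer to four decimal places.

-0.1900

Balance c(1−p*) = e gives e = 0.877×(1 − 0.64700) = 0.30958.
New p* = 0.934 − e/c = 0.934 − 0.30958/0.64898 = 0.45697.
Δp* = 0.45697 − 0.64700 = -0.19003.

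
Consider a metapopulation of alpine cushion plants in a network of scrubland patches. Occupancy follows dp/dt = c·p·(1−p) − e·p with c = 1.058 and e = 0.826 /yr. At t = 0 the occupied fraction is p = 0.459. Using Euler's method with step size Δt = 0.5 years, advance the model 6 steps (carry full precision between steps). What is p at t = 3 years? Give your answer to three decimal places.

Update rule: p ← p + [c·p·(1−p) − e·p]·Δt with Δt = 0.5.
t = 0.5: p = 0.45900 + (-0.05821) = 0.40079
t = 1: p = 0.40079 + (-0.03848) = 0.36231
t = 1.5: p = 0.36231 + (-0.02741) = 0.33490
t = 2: p = 0.33490 + (-0.02048) = 0.31441
t = 2.5: p = 0.31441 + (-0.01582) = 0.29859
t = 3: p = 0.29859 + (-0.01253) = 0.28606

0.286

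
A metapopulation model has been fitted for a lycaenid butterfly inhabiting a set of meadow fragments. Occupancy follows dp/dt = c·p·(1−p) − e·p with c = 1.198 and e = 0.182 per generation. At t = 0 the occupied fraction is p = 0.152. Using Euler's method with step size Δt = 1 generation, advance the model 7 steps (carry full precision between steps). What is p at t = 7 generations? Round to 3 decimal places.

0.848

Update rule: p ← p + [c·p·(1−p) − e·p]·Δt with Δt = 1.
step 1: Δp = +0.12675, p = 0.27875
step 2: Δp = +0.19012, p = 0.46888
step 3: Δp = +0.21300, p = 0.68188
step 4: Δp = +0.13577, p = 0.81765
step 5: Δp = +0.02981, p = 0.84746
step 6: Δp = +0.00063, p = 0.84809
step 7: Δp = -0.00001, p = 0.84808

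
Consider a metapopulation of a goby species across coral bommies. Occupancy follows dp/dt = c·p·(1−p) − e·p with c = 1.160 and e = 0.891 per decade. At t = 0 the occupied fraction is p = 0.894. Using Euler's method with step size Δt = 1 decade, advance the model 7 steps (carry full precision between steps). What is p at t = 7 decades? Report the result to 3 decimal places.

0.228

Update rule: p ← p + [c·p·(1−p) − e·p]·Δt with Δt = 1.
step 1: Δp = -0.68663, p = 0.20737
step 2: Δp = +0.00590, p = 0.21327
step 3: Δp = +0.00461, p = 0.21788
step 4: Δp = +0.00354, p = 0.22142
step 5: Δp = +0.00269, p = 0.22411
step 6: Δp = +0.00202, p = 0.22614
step 7: Δp = +0.00151, p = 0.22765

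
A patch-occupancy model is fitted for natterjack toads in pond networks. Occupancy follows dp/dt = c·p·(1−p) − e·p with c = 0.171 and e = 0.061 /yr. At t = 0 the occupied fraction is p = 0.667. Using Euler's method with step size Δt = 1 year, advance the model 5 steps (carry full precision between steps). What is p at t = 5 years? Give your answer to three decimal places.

Update rule: p ← p + [c·p·(1−p) − e·p]·Δt with Δt = 1.
step 1: Δp = -0.00271, p = 0.66429
step 2: Δp = -0.00239, p = 0.66191
step 3: Δp = -0.00211, p = 0.65980
step 4: Δp = -0.00186, p = 0.65793
step 5: Δp = -0.00165, p = 0.65628

0.656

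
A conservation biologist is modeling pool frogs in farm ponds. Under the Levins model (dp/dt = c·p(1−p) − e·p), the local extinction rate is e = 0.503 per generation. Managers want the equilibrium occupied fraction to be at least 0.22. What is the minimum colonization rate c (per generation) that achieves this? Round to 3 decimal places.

0.645

p* = 1 − e/c ≥ 0.22 requires e/c ≤ 0.7800, i.e. c ≥ e/0.7800.
c_min = 0.503/0.7800 = 0.6449.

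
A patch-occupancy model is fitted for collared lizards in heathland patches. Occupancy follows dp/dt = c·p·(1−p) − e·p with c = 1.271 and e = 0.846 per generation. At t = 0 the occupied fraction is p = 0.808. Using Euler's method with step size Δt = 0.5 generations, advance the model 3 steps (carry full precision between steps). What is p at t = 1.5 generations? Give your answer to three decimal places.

Update rule: p ← p + [c·p·(1−p) − e·p]·Δt with Δt = 0.5.
p: 0.80800 → 0.56480  (Δp = -0.24320)
p: 0.56480 → 0.48210  (Δp = -0.08271)
p: 0.48210 → 0.43684  (Δp = -0.04526)

0.437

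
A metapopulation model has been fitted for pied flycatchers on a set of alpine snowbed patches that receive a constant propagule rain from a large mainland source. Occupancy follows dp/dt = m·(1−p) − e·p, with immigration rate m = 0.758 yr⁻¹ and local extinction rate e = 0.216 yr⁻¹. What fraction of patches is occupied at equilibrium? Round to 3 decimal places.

0.778

Setting dp/dt = 0: m − m·p* = e·p*, so m = (m+e)·p*.
p* = m/(m+e) = 0.758/(0.758+0.216) = 0.758/0.9740 = 0.7782.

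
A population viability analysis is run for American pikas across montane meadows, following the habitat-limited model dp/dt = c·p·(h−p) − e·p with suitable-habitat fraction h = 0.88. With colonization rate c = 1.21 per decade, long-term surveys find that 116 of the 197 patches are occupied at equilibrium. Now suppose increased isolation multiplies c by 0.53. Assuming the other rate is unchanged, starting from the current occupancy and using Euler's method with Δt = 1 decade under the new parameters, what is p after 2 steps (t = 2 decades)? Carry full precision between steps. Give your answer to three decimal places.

0.441

Observed p* = 116/197 = 0.58883.
Balance c(h−p*) = e gives e = 1.21×(0.88 − 0.58883) = 0.35231.
Starting from p₀ = 0.58883; update p ← p + (dp/dt)·Δt with the new parameters.
t = 1: p = 0.58883 + (-0.09750) = 0.49133
t = 2: p = 0.49133 + (-0.05064) = 0.44069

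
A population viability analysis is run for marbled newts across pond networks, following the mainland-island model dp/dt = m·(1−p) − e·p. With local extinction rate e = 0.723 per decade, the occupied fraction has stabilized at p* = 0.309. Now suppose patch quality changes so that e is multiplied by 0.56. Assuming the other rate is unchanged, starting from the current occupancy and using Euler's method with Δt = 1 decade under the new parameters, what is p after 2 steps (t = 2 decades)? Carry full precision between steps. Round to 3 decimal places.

Balance m(1−p*) = e·p* gives m = e·p*/(1−p*) = 0.723×0.30900/0.69100 = 0.32331.
Starting from p₀ = 0.30900; update p ← p + (dp/dt)·Δt with the new parameters.
step 1: Δp = +0.09830, p = 0.40730
step 2: Δp = +0.02672, p = 0.43402

0.434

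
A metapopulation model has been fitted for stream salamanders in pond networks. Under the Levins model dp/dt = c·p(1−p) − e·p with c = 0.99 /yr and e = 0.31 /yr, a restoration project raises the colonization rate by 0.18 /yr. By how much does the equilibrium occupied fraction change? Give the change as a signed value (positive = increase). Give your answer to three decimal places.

Before: p* = 1 − 0.31/0.99 = 0.6869.
After the change, c = 1.17, e = 0.31, so p* = 1 − 0.31/1.17 = 0.7350.
Δp* = 0.7350 − 0.6869 = +0.0482.

0.048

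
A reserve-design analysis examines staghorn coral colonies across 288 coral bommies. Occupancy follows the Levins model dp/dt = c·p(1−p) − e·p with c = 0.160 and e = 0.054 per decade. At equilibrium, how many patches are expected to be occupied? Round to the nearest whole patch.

p* = 1 − e/c = 1 − 0.054/0.160 = 0.6625.
Expected occupied patches = N × p* = 288 × 0.6625 = 190.80 ≈ 191.

191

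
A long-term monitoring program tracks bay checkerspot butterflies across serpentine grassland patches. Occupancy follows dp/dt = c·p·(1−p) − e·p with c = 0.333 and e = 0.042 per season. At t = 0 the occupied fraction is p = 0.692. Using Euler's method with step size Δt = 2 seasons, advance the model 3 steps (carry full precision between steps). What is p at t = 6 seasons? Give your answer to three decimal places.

Update rule: p ← p + [c·p·(1−p) − e·p]·Δt with Δt = 2.
  1  |  dp/dt·Δt = +0.083821  |  p_1 = 0.775821
  2  |  dp/dt·Δt = +0.050664  |  p_2 = 0.826484
  3  |  dp/dt·Δt = +0.026085  |  p_3 = 0.852569

0.853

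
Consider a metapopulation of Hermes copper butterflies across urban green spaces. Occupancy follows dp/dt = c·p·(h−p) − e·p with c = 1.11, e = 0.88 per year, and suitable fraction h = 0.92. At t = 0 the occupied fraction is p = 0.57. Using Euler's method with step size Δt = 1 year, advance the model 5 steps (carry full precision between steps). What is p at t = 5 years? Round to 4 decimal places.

Update rule: p ← p + [c·p·(h−p) − e·p]·Δt with Δt = 1.
step 1: Δp = -0.28015, p = 0.28985
step 2: Δp = -0.05233, p = 0.23752
step 3: Δp = -0.02908, p = 0.20844
step 4: Δp = -0.01879, p = 0.18964
step 5: Δp = -0.01314, p = 0.17650

0.1765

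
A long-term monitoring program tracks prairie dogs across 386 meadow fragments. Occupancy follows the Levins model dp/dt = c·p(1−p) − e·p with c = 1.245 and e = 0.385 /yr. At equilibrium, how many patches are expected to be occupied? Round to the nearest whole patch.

p* = 1 − e/c = 1 − 0.385/1.245 = 0.6908.
Expected occupied patches = N × p* = 386 × 0.6908 = 266.63 ≈ 267.

267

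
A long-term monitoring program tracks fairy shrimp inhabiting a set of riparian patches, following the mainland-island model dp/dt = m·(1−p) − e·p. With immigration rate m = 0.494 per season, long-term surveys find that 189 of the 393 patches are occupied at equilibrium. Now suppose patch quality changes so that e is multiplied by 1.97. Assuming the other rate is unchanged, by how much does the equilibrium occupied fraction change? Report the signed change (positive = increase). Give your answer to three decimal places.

-0.161

Observed p* = 189/393 = 0.48092.
Balance m(1−p*) = e·p* gives e = m(1−p*)/p* = 0.494×0.51908/0.48092 = 0.53320.
New p* = m/(m+e) = 0.49400/(0.49400+1.05040) = 0.31987.
Δp* = 0.31987 − 0.48092 = -0.16105.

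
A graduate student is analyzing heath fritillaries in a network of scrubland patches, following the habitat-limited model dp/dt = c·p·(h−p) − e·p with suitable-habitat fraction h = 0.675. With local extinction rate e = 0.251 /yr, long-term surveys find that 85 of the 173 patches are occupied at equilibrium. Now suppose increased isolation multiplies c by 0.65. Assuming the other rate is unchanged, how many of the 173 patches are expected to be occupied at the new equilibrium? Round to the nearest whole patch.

68

Observed p* = 85/173 = 0.49133.
Balance c(h−p*) = e gives c = e/(0.675 − 0.49133) = 0.251/0.18367 = 1.36658.
New p* = 0.675 − e/c = 0.675 − 0.25100/0.88828 = 0.39243.
Expected occupied = 173 × 0.39243 = 67.89 ≈ 68.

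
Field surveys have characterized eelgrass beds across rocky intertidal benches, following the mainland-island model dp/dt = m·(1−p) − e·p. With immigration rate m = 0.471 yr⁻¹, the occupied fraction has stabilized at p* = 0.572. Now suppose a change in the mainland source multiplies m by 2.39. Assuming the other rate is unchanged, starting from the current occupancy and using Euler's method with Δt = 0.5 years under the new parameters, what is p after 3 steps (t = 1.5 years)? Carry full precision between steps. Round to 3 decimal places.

0.758

Balance m(1−p*) = e·p* gives e = m(1−p*)/p* = 0.471×0.42800/0.57200 = 0.35243.
Starting from p₀ = 0.57200; update p ← p + (dp/dt)·Δt with the new parameters.
step 1: Δp = +0.14010, p = 0.71210
step 2: Δp = +0.03656, p = 0.74866
step 3: Δp = +0.00954, p = 0.75820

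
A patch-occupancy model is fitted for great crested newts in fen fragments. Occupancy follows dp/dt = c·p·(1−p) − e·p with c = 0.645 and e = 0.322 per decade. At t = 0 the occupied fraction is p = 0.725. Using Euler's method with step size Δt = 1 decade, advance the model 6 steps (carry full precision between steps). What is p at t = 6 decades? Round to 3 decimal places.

0.514

Update rule: p ← p + [c·p·(1−p) − e·p]·Δt with Δt = 1.
step 1: Δp = -0.10485, p = 0.62015
step 2: Δp = -0.04775, p = 0.57240
step 3: Δp = -0.02644, p = 0.54596
step 4: Δp = -0.01591, p = 0.53005
step 5: Δp = -0.01001, p = 0.52004
step 6: Δp = -0.00646, p = 0.51358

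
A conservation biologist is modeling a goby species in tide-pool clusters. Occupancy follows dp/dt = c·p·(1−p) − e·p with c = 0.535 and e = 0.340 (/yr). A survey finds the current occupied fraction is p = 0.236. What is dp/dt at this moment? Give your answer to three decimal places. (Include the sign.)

0.016

Colonization term: c·p·(1−p) = 0.535×0.236×0.7640 = 0.09646.
Extinction term: e·p = 0.08024.
dp/dt = 0.09646 − 0.08024 = 0.01622.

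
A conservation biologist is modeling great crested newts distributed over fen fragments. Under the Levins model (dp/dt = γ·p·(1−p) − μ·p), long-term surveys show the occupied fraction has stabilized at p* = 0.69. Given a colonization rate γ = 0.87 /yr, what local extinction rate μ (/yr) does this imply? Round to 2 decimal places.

At equilibrium γ(1−p*) = μ.
μ = 0.87 × (1 − 0.69) = 0.87 × 0.3100 = 0.2697.

0.27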